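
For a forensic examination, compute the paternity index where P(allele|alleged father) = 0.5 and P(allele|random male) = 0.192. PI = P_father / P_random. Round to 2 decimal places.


Paternity Index calculation:
PI = P(allele|father) / P(allele|random)
PI = 0.5 / 0.192
PI = 2.60

2.60


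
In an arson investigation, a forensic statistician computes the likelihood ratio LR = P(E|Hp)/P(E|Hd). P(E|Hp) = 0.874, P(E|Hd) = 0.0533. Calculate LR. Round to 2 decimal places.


Likelihood ratio calculation:
LR = P(E|Hp) / P(E|Hd)
LR = 0.874 / 0.0533
LR = 16.40

16.40


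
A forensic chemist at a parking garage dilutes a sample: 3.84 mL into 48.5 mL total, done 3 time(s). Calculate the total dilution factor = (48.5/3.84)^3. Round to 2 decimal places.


Dilution factor calculation:
Single dilution = V_total / V_sample = 48.5 / 3.84 ≈ 12.630208
Number of dilutions = 3
Total DF = (48.5 / 3.84)^3 (full precision, rounded at the end) = 2014.80

2014.80


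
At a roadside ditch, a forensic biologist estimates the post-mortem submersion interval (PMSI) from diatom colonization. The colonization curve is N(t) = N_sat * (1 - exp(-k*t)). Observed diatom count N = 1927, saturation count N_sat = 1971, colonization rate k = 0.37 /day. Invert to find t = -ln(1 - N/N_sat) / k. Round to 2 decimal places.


PMSI from diatom colonization curve:
N / N_sat = 1927 / 1971 = 0.977676
1 - N/N_sat = 0.022324
ln(1 - N/N_sat) = -3.802093
t = -ln(1 - N/N_sat) / k = -(-3.802093) / 0.37 = 10.28 days

10.28


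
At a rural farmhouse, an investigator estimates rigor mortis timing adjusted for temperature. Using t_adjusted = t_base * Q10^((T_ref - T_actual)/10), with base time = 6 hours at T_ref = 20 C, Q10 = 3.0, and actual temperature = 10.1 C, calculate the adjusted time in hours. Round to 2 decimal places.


Rigor mortis time adjustment:
Exponent = (T_ref - T_actual) / 10 = (20 - 10.1) / 10 = 0.99
Q10 factor = 3.0^0.99 = 2.96722
t_adjusted = 6 * 2.96722 = 17.80 hours

17.80


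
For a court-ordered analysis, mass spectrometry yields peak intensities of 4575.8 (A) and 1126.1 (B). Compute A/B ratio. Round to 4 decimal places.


Spectral peak ratio:
Peak A = 4575.8 counts
Peak B = 1126.1 counts
Ratio = 4575.8 / 1126.1 = 4.0634

4.0634


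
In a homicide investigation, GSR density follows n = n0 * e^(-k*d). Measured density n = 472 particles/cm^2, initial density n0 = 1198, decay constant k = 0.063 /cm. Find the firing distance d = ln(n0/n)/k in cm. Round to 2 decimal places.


GSR distance calculation:
n0/n = 1198 / 472 = 2.538136
ln(n0/n) = 0.93143
d = 0.93143 / 0.063 = 14.78 cm

14.78


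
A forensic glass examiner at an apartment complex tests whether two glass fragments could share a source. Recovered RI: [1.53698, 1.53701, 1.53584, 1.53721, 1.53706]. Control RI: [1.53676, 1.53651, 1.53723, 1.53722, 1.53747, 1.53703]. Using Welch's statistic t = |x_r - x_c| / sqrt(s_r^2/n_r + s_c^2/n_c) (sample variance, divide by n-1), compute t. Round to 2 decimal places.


Welch's t-criterion for glass RI comparison:
Recovered mean = sum / n_r = 7.6841 / 5 = 1.53682
Control mean = sum / n_c = 9.22222 / 6 = 1.5370367
Recovered sample variance s_r^2 = 3.0795e-07
Control sample variance s_c^2 = 1.22547e-07
Welch SE (unpooled) = sqrt(s_r^2/n_r + s_c^2/n_c) = sqrt(6.159e-08 + 2.04244e-08) = sqrt(8.20144e-08) = 0.000286382
|mean_r - mean_c| = 0.000216667
t = 0.000216667 / 0.000286382 = 0.76

0.76


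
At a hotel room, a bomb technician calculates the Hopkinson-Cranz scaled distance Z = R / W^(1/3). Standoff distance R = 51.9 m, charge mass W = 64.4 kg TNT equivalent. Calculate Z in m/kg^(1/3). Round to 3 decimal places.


Scaled distance calculation:
W^(1/3) = 64.4^(1/3) = 4.008316
Z = R / W^(1/3) = 51.9 / 4.008316
Z = 12.948 m/kg^(1/3)

12.948


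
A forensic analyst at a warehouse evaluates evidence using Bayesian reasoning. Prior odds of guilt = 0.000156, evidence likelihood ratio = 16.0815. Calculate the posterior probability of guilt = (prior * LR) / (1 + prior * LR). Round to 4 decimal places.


Bayesian evidence evaluation:
Posterior odds = prior_odds * LR = 0.000156 * 16.0815 = 0.002508714
Posterior probability = posterior_odds / (1 + posterior_odds)
= 0.002508714 / (1 + 0.002508714)
= 0.002508714 / 1.002508714
= 0.0025

0.0025


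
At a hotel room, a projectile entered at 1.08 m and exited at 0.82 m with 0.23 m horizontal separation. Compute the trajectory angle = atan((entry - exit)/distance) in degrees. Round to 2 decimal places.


Bullet trajectory angle:
Height difference = 1.08 - 0.82 = 0.26 m
angle = atan(0.26 / 0.23)
angle = atan(1.130435)
angle = 48.50 degrees

48.50


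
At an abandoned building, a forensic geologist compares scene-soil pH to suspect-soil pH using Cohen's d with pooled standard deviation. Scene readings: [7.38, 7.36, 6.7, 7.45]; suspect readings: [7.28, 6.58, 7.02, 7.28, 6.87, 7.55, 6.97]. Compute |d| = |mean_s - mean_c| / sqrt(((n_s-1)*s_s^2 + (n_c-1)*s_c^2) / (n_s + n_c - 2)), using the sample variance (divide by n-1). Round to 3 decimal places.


Pooled-variance Cohen's d for soil pH comparison:
Scene mean = 28.89 / 4 = 7.2225
Suspect mean = 49.55 / 7 = 7.078571
Scene sample variance s_s^2 = 0.122825
Suspect sample variance s_c^2 = 0.101781
Pooled variance = ((n_s-1)*s_s^2 + (n_c-1)*s_c^2) / (n_s + n_c - 2) = 0.108796
Pooled SD = sqrt(0.108796) = 0.329842
Mean difference = 0.143929
|d| = |0.143929| / 0.329842 = 0.436

0.436


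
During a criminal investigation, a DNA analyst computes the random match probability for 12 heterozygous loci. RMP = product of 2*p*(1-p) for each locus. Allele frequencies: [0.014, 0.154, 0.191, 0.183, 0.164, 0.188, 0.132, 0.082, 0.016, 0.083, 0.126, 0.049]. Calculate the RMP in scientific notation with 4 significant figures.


Computing RMP for 12 loci:
Locus 1: 2 * 0.014 * 0.986 = 0.027608
Locus 2: 2 * 0.154 * 0.846 = 0.260568
Locus 3: 2 * 0.191 * 0.809 = 0.309038
Locus 4: 2 * 0.183 * 0.817 = 0.299022
Locus 5: 2 * 0.164 * 0.836 = 0.274208
Locus 6: 2 * 0.188 * 0.812 = 0.305312
Locus 7: 2 * 0.132 * 0.868 = 0.229152
Locus 8: 2 * 0.082 * 0.918 = 0.150552
Locus 9: 2 * 0.016 * 0.984 = 0.031488
Locus 10: 2 * 0.083 * 0.917 = 0.152222
Locus 11: 2 * 0.126 * 0.874 = 0.220248
Locus 12: 2 * 0.049 * 0.951 = 0.093198
RMP = 1.889e-10

1.889e-10


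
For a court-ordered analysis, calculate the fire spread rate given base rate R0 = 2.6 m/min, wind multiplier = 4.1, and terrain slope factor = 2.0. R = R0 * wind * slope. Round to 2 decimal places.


Fire spread rate calculation:
R = R0 * wind_factor * slope_factor
= 2.6 * 4.1 * 2.0
= 10.66 * 2.0
= 21.32 m/min

21.32


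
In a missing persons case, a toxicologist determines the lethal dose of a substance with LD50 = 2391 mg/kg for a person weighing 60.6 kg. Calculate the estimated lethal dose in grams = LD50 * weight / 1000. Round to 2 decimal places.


Lethal dose calculation:
Lethal dose = LD50 * body_weight / 1000
= 2391 * 60.6 / 1000
= 144894.6 / 1000
= 144.89 g

144.89


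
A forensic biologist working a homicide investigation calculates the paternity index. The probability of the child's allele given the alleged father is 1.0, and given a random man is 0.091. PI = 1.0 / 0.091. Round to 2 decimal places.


Paternity Index calculation:
PI = P(allele|father) / P(allele|random)
PI = 1.0 / 0.091
PI = 10.99

10.99


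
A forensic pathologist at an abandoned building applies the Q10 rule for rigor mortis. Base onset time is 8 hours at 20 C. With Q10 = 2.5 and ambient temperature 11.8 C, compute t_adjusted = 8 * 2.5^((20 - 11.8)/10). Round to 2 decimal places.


Rigor mortis time adjustment:
Exponent = (T_ref - T_actual) / 10 = (20 - 11.8) / 10 = 0.82
Q10 factor = 2.5^0.82 = 2.11988
t_adjusted = 8 * 2.11988 = 16.96 hours

16.96


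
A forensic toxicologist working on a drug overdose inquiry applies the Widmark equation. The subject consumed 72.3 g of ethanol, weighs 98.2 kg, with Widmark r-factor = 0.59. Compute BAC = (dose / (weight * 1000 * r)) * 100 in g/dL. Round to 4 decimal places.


Applying the Widmark formula:
BAC = (dose_g / (body_wt * 1000 * r)) * 100
Denominator = 98.2 * 1000 * 0.59 = 57938
BAC = (72.3 / 57938) * 100
BAC = 0.1248 g/dL

0.1248


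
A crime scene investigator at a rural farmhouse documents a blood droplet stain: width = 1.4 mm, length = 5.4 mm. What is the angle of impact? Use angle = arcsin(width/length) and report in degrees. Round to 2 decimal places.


Blood spatter impact angle calculation:
width / length = 1.4 / 5.4 = 0.259259
angle = arcsin(0.259259)
angle = 15.03 degrees

15.03


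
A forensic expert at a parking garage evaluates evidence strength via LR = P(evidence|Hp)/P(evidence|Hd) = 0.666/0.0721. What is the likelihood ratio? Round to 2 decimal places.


Likelihood ratio calculation:
LR = P(E|Hp) / P(E|Hd)
LR = 0.666 / 0.0721
LR = 9.24

9.24


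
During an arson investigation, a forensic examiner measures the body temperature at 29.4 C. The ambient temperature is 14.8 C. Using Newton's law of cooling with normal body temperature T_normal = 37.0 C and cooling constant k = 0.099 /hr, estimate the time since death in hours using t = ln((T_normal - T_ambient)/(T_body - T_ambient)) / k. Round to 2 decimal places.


Using Newton's law of cooling:
t = ln((T_normal - T_ambient) / (T_body - T_ambient)) / k
T_normal - T_ambient = 22.2
T_body - T_ambient = 14.6
Ratio = 1.520548
ln(ratio) = 0.419071
t = 0.419071 / 0.099 = 4.23 hours

4.23


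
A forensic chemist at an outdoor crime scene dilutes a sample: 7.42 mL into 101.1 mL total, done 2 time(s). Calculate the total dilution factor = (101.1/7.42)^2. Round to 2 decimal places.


Dilution factor calculation:
Single dilution = V_total / V_sample = 101.1 / 7.42 ≈ 13.625337
Number of dilutions = 2
Total DF = (101.1 / 7.42)^2 (full precision, rounded at the end) = 185.65

185.65


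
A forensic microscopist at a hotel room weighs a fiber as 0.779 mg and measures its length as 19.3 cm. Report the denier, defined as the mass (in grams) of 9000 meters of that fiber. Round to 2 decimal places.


Denier calculation:
Mass in grams = 0.779 mg / 1000 = 0.000779 g
Length in meters = 19.3 cm / 100 = 0.193 m
Linear density = mass / length = 0.000779 / 0.193 = 0.00403627 g/m
Denier = (g/m) * 9000 = 0.00403627 * 9000 = 36.33

36.33


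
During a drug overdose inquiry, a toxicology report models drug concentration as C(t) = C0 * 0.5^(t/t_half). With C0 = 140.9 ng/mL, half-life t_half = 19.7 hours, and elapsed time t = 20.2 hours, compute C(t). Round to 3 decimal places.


Drug concentration decay:
Number of half-lives = t / t_half = 20.2 / 19.7 = 1.025381
Decay factor = 0.5^1.025381 = 0.49128054
C(t) = 140.9 * 0.49128054 = 69.221 ng/mL

69.221


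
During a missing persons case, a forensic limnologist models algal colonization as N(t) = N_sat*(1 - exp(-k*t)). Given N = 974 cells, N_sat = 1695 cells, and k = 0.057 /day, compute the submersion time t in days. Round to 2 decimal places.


PMSI from diatom colonization curve:
N / N_sat = 974 / 1695 = 0.574631
1 - N/N_sat = 0.425369
ln(1 - N/N_sat) = -0.854798
t = -ln(1 - N/N_sat) / k = -(-0.854798) / 0.057 = 15.00 days

15.00


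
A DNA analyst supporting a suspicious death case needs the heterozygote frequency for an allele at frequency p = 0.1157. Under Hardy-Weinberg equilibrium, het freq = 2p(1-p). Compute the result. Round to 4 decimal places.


Hardy-Weinberg heterozygote frequency:
q = 1 - p = 1 - 0.1157 = 0.8843
2pq = 2 * 0.1157 * 0.8843 = 0.2046

0.2046


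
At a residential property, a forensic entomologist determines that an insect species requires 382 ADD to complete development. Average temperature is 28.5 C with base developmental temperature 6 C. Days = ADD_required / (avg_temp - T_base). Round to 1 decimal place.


Insect development time:
Effective temperature = avg_temp - T_base = 28.5 - 6 = 22.5 C
Days = ADD / effective_temp = 382 / 22.5 = 17.0 days

17.0


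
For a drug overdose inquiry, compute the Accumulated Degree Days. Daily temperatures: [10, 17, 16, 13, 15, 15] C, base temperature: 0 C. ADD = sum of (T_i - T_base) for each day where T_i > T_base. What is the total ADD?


Computing ADD day by day:
Day 1: max(0, 10 - 0) = 10
Day 2: max(0, 17 - 0) = 17
Day 3: max(0, 16 - 0) = 16
Day 4: max(0, 13 - 0) = 13
Day 5: max(0, 15 - 0) = 15
Day 6: max(0, 15 - 0) = 15
Total ADD = 86

86


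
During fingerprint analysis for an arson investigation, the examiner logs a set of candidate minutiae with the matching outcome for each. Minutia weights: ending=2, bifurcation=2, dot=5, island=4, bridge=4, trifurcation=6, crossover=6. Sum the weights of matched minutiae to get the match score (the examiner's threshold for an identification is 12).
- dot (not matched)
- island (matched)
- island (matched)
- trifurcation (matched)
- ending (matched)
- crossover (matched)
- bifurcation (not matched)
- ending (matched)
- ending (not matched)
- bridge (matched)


Weighted minutiae match score:
  dot: not matched, +0
  island: matched, +4 (running total 4)
  island: matched, +4 (running total 8)
  trifurcation: matched, +6 (running total 14)
  ending: matched, +2 (running total 16)
  crossover: matched, +6 (running total 22)
  bifurcation: not matched, +0
  ending: matched, +2 (running total 24)
  ending: not matched, +0
  bridge: matched, +4 (running total 28)
Total score = 28
Threshold = 12; verdict = identification

28


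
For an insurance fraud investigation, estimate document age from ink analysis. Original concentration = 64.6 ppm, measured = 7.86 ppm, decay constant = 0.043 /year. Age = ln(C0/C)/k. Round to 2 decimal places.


Document age estimation:
C0/C = 64.6 / 7.86 = 8.21883
ln(C0/C) = 2.106428
t = 2.106428 / 0.043 = 48.99 years

48.99


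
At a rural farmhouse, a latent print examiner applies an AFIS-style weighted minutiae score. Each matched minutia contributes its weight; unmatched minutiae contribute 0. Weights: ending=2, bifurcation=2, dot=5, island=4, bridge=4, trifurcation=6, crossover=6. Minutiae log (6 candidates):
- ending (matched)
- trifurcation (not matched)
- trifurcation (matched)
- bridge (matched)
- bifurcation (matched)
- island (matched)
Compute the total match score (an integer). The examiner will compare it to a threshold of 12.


Weighted minutiae match score:
  ending: matched, +2 (running total 2)
  trifurcation: not matched, +0
  trifurcation: matched, +6 (running total 8)
  bridge: matched, +4 (running total 12)
  bifurcation: matched, +2 (running total 14)
  island: matched, +4 (running total 18)
Total score = 18
Threshold = 12; verdict = identification

18


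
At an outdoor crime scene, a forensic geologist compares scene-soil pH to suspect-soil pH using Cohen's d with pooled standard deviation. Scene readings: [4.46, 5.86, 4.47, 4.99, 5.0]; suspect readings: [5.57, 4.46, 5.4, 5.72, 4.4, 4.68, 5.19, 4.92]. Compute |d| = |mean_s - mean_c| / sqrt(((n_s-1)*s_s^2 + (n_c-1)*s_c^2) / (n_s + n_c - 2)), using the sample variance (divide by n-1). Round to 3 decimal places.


Pooled-variance Cohen's d for soil pH comparison:
Scene mean = 24.78 / 5 = 4.956
Suspect mean = 40.34 / 8 = 5.0425
Scene sample variance s_s^2 = 0.32563
Suspect sample variance s_c^2 = 0.25505
Pooled variance = ((n_s-1)*s_s^2 + (n_c-1)*s_c^2) / (n_s + n_c - 2) = 0.280715
Pooled SD = sqrt(0.280715) = 0.529825
Mean difference = -0.0865
|d| = |-0.0865| / 0.529825 = 0.163

0.163


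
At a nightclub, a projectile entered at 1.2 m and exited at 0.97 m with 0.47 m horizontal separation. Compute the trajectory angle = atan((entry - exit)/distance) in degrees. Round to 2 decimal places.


Bullet trajectory angle:
Height difference = 1.2 - 0.97 = 0.23 m
angle = atan(0.23 / 0.47)
angle = atan(0.489362)
angle = 26.08 degrees

26.08


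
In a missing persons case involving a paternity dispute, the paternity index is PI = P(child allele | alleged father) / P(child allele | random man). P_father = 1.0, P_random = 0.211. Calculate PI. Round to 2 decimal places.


Paternity Index calculation:
PI = P(allele|father) / P(allele|random)
PI = 1.0 / 0.211
PI = 4.74

4.74


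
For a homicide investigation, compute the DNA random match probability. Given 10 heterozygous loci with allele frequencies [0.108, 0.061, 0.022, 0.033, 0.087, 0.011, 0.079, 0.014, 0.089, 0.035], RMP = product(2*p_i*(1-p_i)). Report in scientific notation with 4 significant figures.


Computing RMP for 10 loci:
Locus 1: 2 * 0.108 * 0.892 = 0.192672
Locus 2: 2 * 0.061 * 0.939 = 0.114558
Locus 3: 2 * 0.022 * 0.978 = 0.043032
Locus 4: 2 * 0.033 * 0.967 = 0.063822
Locus 5: 2 * 0.087 * 0.913 = 0.158862
Locus 6: 2 * 0.011 * 0.989 = 0.021758
Locus 7: 2 * 0.079 * 0.921 = 0.145518
Locus 8: 2 * 0.014 * 0.986 = 0.027608
Locus 9: 2 * 0.089 * 0.911 = 0.162158
Locus 10: 2 * 0.035 * 0.965 = 0.06755
RMP = 9.221e-12

9.221e-12


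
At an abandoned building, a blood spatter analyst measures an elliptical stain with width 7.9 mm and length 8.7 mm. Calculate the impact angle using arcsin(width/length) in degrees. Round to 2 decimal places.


Blood spatter impact angle calculation:
width / length = 7.9 / 8.7 = 0.908046
angle = arcsin(0.908046)
angle = 65.24 degrees

65.24


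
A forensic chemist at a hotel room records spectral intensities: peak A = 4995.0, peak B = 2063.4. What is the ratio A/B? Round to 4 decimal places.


Spectral peak ratio:
Peak A = 4995.0 counts
Peak B = 2063.4 counts
Ratio = 4995.0 / 2063.4 = 2.4208

2.4208


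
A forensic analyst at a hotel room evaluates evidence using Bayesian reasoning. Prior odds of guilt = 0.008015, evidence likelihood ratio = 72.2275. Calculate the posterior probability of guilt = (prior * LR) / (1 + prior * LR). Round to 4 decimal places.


Bayesian evidence evaluation:
Posterior odds = prior_odds * LR = 0.008015 * 72.2275 = 0.5789034
Posterior probability = posterior_odds / (1 + posterior_odds)
= 0.5789034 / (1 + 0.5789034)
= 0.5789034 / 1.5789034
= 0.3666

0.3666


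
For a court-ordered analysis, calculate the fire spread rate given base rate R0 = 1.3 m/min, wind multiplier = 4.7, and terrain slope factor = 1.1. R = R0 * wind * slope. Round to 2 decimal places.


Fire spread rate calculation:
R = R0 * wind_factor * slope_factor
= 1.3 * 4.7 * 1.1
= 6.11 * 1.1
= 6.72 m/min

6.72


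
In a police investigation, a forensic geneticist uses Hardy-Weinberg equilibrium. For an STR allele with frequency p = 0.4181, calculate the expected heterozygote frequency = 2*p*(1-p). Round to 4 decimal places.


Hardy-Weinberg heterozygote frequency:
q = 1 - p = 1 - 0.4181 = 0.5819
2pq = 2 * 0.4181 * 0.5819 = 0.4866

0.4866


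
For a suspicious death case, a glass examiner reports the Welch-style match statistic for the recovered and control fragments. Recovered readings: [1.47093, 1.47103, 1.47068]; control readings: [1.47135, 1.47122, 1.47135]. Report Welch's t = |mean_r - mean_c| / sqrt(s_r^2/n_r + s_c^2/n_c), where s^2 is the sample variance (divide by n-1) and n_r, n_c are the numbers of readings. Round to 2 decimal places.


Welch's t-criterion for glass RI comparison:
Recovered mean = sum / n_r = 4.41264 / 3 = 1.47088
Control mean = sum / n_c = 4.41392 / 3 = 1.4713067
Recovered sample variance s_r^2 = 3.25e-08
Control sample variance s_c^2 = 5.63333e-09
Welch SE (unpooled) = sqrt(s_r^2/n_r + s_c^2/n_c) = sqrt(1.08333e-08 + 1.87778e-09) = sqrt(1.27111e-08) = 0.000112744
|mean_r - mean_c| = 0.000426667
t = 0.000426667 / 0.000112744 = 3.78

3.78


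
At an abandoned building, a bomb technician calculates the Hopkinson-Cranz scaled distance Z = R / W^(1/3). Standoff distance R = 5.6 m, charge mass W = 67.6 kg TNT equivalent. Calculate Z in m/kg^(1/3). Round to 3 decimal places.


Scaled distance calculation:
W^(1/3) = 67.6^(1/3) = 4.073636
Z = R / W^(1/3) = 5.6 / 4.073636
Z = 1.375 m/kg^(1/3)

1.375


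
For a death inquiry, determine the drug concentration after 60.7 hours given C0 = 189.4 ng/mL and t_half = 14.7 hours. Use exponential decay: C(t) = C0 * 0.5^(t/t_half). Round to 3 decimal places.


Drug concentration decay:
Number of half-lives = t / t_half = 60.7 / 14.7 = 4.129252
Decay factor = 0.5^4.129252 = 0.05714409
C(t) = 189.4 * 0.05714409 = 10.823 ng/mL

10.823


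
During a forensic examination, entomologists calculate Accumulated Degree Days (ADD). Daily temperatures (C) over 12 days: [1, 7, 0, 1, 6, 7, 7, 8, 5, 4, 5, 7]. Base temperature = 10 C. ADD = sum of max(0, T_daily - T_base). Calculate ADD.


Computing ADD day by day:
Day 1: max(0, 1 - 10) = 0
Day 2: max(0, 7 - 10) = 0
Day 3: max(0, 0 - 10) = 0
Day 4: max(0, 1 - 10) = 0
Day 5: max(0, 6 - 10) = 0
Day 6: max(0, 7 - 10) = 0
Day 7: max(0, 7 - 10) = 0
Day 8: max(0, 8 - 10) = 0
Day 9: max(0, 5 - 10) = 0
Day 10: max(0, 4 - 10) = 0
Day 11: max(0, 5 - 10) = 0
Day 12: max(0, 7 - 10) = 0
Total ADD = 0

0


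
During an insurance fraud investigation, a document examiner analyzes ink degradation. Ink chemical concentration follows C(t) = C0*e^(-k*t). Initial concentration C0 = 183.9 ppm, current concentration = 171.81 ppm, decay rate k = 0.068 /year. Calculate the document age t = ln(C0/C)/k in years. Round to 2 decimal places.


Document age estimation:
C0/C = 183.9 / 171.81 = 1.070368
ln(C0/C) = 0.068003
t = 0.068003 / 0.068 = 1.00 years

1.00


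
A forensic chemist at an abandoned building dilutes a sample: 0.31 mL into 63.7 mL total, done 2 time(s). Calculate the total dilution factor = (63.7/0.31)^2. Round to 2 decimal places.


Dilution factor calculation:
Single dilution = V_total / V_sample = 63.7 / 0.31 ≈ 205.483871
Number of dilutions = 2
Total DF = (63.7 / 0.31)^2 (full precision, rounded at the end) = 42223.62

42223.62


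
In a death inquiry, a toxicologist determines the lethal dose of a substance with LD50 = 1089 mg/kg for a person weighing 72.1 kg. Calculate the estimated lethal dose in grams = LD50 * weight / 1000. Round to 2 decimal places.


Lethal dose calculation:
Lethal dose = LD50 * body_weight / 1000
= 1089 * 72.1 / 1000
= 78516.9 / 1000
= 78.52 g

78.52


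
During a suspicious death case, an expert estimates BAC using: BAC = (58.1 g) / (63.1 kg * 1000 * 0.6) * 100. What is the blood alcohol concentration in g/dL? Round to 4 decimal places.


Applying the Widmark formula:
BAC = (dose_g / (body_wt * 1000 * r)) * 100
Denominator = 63.1 * 1000 * 0.6 = 37860
BAC = (58.1 / 37860) * 100
BAC = 0.1535 g/dL

0.1535


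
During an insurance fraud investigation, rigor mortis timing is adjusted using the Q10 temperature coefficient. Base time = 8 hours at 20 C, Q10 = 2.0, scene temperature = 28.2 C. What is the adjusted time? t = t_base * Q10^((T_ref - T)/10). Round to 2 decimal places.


Rigor mortis time adjustment:
Exponent = (T_ref - T_actual) / 10 = (20 - 28.2) / 10 = -0.82
Q10 factor = 2.0^-0.82 = 0.56644
t_adjusted = 8 * 0.56644 = 4.53 hours

4.53


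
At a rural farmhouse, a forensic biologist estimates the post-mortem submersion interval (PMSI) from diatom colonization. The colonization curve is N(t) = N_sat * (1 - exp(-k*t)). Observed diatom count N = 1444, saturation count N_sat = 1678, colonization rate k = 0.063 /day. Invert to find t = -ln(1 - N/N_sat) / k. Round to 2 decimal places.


PMSI from diatom colonization curve:
N / N_sat = 1444 / 1678 = 0.860548
1 - N/N_sat = 0.139452
ln(1 - N/N_sat) = -1.970035
t = -ln(1 - N/N_sat) / k = -(-1.970035) / 0.063 = 31.27 days

31.27


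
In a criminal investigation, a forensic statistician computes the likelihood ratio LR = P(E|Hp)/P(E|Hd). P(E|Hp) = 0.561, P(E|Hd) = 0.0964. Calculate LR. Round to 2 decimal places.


Likelihood ratio calculation:
LR = P(E|Hp) / P(E|Hd)
LR = 0.561 / 0.0964
LR = 5.82

5.82


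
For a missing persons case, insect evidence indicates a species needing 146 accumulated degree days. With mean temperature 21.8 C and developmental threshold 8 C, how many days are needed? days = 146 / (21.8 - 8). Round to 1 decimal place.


Insect development time:
Effective temperature = avg_temp - T_base = 21.8 - 8 = 13.8 C
Days = ADD / effective_temp = 146 / 13.8 = 10.6 days

10.6


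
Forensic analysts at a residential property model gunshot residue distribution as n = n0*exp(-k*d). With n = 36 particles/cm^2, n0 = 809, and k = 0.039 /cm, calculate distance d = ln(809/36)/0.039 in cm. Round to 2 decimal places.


GSR distance calculation:
n0/n = 809 / 36 = 22.472222
ln(n0/n) = 3.11228
d = 3.11228 / 0.039 = 79.80 cm

79.80


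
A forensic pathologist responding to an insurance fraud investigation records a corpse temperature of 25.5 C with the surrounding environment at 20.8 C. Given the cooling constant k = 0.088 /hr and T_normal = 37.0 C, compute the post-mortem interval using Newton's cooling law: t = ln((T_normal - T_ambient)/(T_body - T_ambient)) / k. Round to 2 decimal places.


Using Newton's law of cooling:
t = ln((T_normal - T_ambient) / (T_body - T_ambient)) / k
T_normal - T_ambient = 16.2
T_body - T_ambient = 4.7
Ratio = 3.446809
ln(ratio) = 1.237449
t = 1.237449 / 0.088 = 14.06 hours

14.06


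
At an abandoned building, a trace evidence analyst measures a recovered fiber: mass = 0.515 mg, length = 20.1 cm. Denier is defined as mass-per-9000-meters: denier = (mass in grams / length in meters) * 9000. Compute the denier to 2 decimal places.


Denier calculation:
Mass in grams = 0.515 mg / 1000 = 0.000515 g
Length in meters = 20.1 cm / 100 = 0.201 m
Linear density = mass / length = 0.000515 / 0.201 = 0.00256219 g/m
Denier = (g/m) * 9000 = 0.00256219 * 9000 = 23.06

23.06


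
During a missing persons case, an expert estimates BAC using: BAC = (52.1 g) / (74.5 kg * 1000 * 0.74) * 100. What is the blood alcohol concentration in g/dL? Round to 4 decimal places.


Applying the Widmark formula:
BAC = (dose_g / (body_wt * 1000 * r)) * 100
Denominator = 74.5 * 1000 * 0.74 = 55130
BAC = (52.1 / 55130) * 100
BAC = 0.0945 g/dL

0.0945


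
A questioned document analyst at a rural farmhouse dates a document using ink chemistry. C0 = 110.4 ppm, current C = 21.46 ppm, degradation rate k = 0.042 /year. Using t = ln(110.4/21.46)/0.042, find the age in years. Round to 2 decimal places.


Document age estimation:
C0/C = 110.4 / 21.46 = 5.144455
ln(C0/C) = 1.637919
t = 1.637919 / 0.042 = 39.00 years

39.00


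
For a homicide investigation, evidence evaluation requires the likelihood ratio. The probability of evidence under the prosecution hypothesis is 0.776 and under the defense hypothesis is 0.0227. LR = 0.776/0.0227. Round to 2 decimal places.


Likelihood ratio calculation:
LR = P(E|Hp) / P(E|Hd)
LR = 0.776 / 0.0227
LR = 34.19

34.19


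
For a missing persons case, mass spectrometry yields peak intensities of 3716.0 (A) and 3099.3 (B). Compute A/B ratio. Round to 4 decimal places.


Spectral peak ratio:
Peak A = 3716.0 counts
Peak B = 3099.3 counts
Ratio = 3716.0 / 3099.3 = 1.1990

1.1990


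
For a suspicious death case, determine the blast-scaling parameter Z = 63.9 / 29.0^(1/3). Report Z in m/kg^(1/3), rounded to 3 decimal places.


Scaled distance calculation:
W^(1/3) = 29.0^(1/3) = 3.072317
Z = R / W^(1/3) = 63.9 / 3.072317
Z = 20.799 m/kg^(1/3)

20.799


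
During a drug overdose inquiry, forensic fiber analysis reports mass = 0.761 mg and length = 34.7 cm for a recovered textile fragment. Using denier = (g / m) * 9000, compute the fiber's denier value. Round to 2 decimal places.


Denier calculation:
Mass in grams = 0.761 mg / 1000 = 0.000761 g
Length in meters = 34.7 cm / 100 = 0.347 m
Linear density = mass / length = 0.000761 / 0.347 = 0.00219308 g/m
Denier = (g/m) * 9000 = 0.00219308 * 9000 = 19.74

19.74


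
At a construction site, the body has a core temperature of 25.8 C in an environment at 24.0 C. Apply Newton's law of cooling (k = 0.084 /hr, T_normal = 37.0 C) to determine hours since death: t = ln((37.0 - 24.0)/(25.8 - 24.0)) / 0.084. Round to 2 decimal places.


Using Newton's law of cooling:
t = ln((T_normal - T_ambient) / (T_body - T_ambient)) / k
T_normal - T_ambient = 13.0
T_body - T_ambient = 1.8
Ratio = 7.222222
ln(ratio) = 1.977163
t = 1.977163 / 0.084 = 23.54 hours

23.54


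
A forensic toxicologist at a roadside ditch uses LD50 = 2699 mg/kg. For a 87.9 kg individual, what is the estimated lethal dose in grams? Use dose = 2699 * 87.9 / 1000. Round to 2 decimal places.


Lethal dose calculation:
Lethal dose = LD50 * body_weight / 1000
= 2699 * 87.9 / 1000
= 237242.1 / 1000
= 237.24 g

237.24


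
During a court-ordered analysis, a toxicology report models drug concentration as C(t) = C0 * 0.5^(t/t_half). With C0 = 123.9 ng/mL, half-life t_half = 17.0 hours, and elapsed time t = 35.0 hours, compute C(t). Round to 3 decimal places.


Drug concentration decay:
Number of half-lives = t / t_half = 35.0 / 17.0 = 2.058824
Decay factor = 0.5^2.058824 = 0.24001159
C(t) = 123.9 * 0.24001159 = 29.737 ng/mL

29.737


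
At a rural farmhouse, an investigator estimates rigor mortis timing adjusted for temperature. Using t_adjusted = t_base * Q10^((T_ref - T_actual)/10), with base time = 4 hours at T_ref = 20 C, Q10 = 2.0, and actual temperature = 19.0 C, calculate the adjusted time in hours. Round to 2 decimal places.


Rigor mortis time adjustment:
Exponent = (T_ref - T_actual) / 10 = (20 - 19.0) / 10 = 0.1
Q10 factor = 2.0^0.1 = 1.07177
t_adjusted = 4 * 1.07177 = 4.29 hours

4.29


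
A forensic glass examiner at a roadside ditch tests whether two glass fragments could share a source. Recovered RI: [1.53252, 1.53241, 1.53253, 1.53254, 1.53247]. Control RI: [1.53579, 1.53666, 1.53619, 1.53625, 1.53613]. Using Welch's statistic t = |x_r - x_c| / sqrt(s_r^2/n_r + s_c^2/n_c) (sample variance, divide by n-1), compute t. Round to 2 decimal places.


Welch's t-criterion for glass RI comparison:
Recovered mean = sum / n_r = 7.66247 / 5 = 1.532494
Control mean = sum / n_c = 7.68102 / 5 = 1.536204
Recovered sample variance s_r^2 = 2.93e-09
Control sample variance s_c^2 = 9.678e-08
Welch SE (unpooled) = sqrt(s_r^2/n_r + s_c^2/n_c) = sqrt(5.86e-10 + 1.9356e-08) = sqrt(1.9942e-08) = 0.000141216
|mean_r - mean_c| = 0.00371
t = 0.00371 / 0.000141216 = 26.27

26.27


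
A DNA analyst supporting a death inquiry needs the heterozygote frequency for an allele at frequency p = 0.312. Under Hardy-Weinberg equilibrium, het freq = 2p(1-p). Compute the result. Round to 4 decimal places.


Hardy-Weinberg heterozygote frequency:
q = 1 - p = 1 - 0.312 = 0.688
2pq = 2 * 0.312 * 0.688 = 0.4293

0.4293


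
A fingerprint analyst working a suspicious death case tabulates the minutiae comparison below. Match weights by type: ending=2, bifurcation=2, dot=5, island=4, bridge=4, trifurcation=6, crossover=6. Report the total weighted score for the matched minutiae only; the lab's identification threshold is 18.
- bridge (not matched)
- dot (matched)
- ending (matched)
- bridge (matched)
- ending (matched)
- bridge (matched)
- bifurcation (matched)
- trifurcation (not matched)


Weighted minutiae match score:
  bridge: not matched, +0
  dot: matched, +5 (running total 5)
  ending: matched, +2 (running total 7)
  bridge: matched, +4 (running total 11)
  ending: matched, +2 (running total 13)
  bridge: matched, +4 (running total 17)
  bifurcation: matched, +2 (running total 19)
  trifurcation: not matched, +0
Total score = 19
Threshold = 18; verdict = identification

19


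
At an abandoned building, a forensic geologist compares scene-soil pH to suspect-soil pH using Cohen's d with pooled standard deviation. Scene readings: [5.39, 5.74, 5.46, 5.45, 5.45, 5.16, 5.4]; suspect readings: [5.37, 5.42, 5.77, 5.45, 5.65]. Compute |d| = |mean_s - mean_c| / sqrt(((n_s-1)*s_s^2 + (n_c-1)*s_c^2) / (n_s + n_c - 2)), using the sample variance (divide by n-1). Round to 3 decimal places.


Pooled-variance Cohen's d for soil pH comparison:
Scene mean = 38.05 / 7 = 5.435714
Suspect mean = 27.66 / 5 = 5.532
Scene sample variance s_s^2 = 0.028829
Suspect sample variance s_c^2 = 0.02902
Pooled variance = ((n_s-1)*s_s^2 + (n_c-1)*s_c^2) / (n_s + n_c - 2) = 0.028905
Pooled SD = sqrt(0.028905) = 0.170015
Mean difference = -0.096286
|d| = |-0.096286| / 0.170015 = 0.566

0.566


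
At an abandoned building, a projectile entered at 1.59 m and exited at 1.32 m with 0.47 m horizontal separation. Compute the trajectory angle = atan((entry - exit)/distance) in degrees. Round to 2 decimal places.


Bullet trajectory angle:
Height difference = 1.59 - 1.32 = 0.27 m
angle = atan(0.27 / 0.47)
angle = atan(0.574468)
angle = 29.88 degrees

29.88


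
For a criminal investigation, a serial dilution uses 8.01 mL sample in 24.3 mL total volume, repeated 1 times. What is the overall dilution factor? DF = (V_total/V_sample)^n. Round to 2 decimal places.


Dilution factor calculation:
Single dilution = V_total / V_sample = 24.3 / 8.01 ≈ 3.033708
Number of dilutions = 1
Total DF = (24.3 / 8.01)^1 (full precision, rounded at the end) = 3.03

3.03


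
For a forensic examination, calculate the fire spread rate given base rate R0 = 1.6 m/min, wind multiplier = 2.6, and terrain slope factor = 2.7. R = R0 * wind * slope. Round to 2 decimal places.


Fire spread rate calculation:
R = R0 * wind_factor * slope_factor
= 1.6 * 2.6 * 2.7
= 4.16 * 2.7
= 11.23 m/min

11.23


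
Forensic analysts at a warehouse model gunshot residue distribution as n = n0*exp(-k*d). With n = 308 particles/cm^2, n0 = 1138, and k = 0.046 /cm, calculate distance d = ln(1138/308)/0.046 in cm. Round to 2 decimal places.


GSR distance calculation:
n0/n = 1138 / 308 = 3.694805
ln(n0/n) = 1.306928
d = 1.306928 / 0.046 = 28.41 cm

28.41


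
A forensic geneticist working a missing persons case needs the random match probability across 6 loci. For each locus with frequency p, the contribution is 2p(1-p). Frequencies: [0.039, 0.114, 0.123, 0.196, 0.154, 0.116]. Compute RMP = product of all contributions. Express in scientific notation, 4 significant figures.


Computing RMP for 6 loci:
Locus 1: 2 * 0.039 * 0.961 = 0.074958
Locus 2: 2 * 0.114 * 0.886 = 0.202008
Locus 3: 2 * 0.123 * 0.877 = 0.215742
Locus 4: 2 * 0.196 * 0.804 = 0.315168
Locus 5: 2 * 0.154 * 0.846 = 0.260568
Locus 6: 2 * 0.116 * 0.884 = 0.205088
RMP = 5.502e-05

5.502e-05


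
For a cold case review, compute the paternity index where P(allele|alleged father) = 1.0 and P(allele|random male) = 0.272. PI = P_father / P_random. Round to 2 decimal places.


Paternity Index calculation:
PI = P(allele|father) / P(allele|random)
PI = 1.0 / 0.272
PI = 3.68

3.68


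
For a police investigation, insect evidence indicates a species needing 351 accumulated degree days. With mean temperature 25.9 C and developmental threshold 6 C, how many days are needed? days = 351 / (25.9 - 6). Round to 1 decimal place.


Insect development time:
Effective temperature = avg_temp - T_base = 25.9 - 6 = 19.9 C
Days = ADD / effective_temp = 351 / 19.9 = 17.6 days

17.6


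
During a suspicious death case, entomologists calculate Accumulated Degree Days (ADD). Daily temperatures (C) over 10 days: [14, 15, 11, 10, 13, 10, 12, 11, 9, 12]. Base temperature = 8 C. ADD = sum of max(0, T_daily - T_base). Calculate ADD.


Computing ADD day by day:
Day 1: max(0, 14 - 8) = 6
Day 2: max(0, 15 - 8) = 7
Day 3: max(0, 11 - 8) = 3
Day 4: max(0, 10 - 8) = 2
Day 5: max(0, 13 - 8) = 5
Day 6: max(0, 10 - 8) = 2
Day 7: max(0, 12 - 8) = 4
Day 8: max(0, 11 - 8) = 3
Day 9: max(0, 9 - 8) = 1
Day 10: max(0, 12 - 8) = 4
Total ADD = 37

37


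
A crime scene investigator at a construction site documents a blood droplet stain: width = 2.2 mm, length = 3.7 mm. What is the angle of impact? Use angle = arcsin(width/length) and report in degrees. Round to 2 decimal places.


Blood spatter impact angle calculation:
width / length = 2.2 / 3.7 = 0.594595
angle = arcsin(0.594595)
angle = 36.48 degrees

36.48


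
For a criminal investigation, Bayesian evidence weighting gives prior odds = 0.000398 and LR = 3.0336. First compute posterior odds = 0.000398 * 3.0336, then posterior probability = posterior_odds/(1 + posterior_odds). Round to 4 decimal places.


Bayesian evidence evaluation:
Posterior odds = prior_odds * LR = 0.000398 * 3.0336 = 0.001207373
Posterior probability = posterior_odds / (1 + posterior_odds)
= 0.001207373 / (1 + 0.001207373)
= 0.001207373 / 1.001207373
= 0.0012

0.0012


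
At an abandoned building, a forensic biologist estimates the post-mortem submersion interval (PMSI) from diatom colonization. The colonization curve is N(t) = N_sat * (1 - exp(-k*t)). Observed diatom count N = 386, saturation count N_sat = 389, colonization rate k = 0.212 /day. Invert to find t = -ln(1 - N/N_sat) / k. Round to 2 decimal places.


PMSI from diatom colonization curve:
N / N_sat = 386 / 389 = 0.992288
1 - N/N_sat = 0.007712
ln(1 - N/N_sat) = -4.864978
t = -ln(1 - N/N_sat) / k = -(-4.864978) / 0.212 = 22.95 days

22.95


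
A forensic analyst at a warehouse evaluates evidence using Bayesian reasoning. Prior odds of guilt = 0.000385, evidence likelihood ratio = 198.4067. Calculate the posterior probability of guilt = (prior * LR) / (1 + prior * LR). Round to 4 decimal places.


Bayesian evidence evaluation:
Posterior odds = prior_odds * LR = 0.000385 * 198.4067 = 0.07638658
Posterior probability = posterior_odds / (1 + posterior_odds)
= 0.07638658 / (1 + 0.07638658)
= 0.07638658 / 1.07638658
= 0.0710

0.0710


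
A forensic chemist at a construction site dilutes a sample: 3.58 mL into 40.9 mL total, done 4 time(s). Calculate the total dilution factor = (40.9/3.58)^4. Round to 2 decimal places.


Dilution factor calculation:
Single dilution = V_total / V_sample = 40.9 / 3.58 ≈ 11.424581
Number of dilutions = 4
Total DF = (40.9 / 3.58)^4 (full precision, rounded at the end) = 17035.74

17035.74


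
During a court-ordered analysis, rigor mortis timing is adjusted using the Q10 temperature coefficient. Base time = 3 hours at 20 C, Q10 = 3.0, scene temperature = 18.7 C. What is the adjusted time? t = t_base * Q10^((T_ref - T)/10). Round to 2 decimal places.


Rigor mortis time adjustment:
Exponent = (T_ref - T_actual) / 10 = (20 - 18.7) / 10 = 0.13
Q10 factor = 3.0^0.13 = 1.15352
t_adjusted = 3 * 1.15352 = 3.46 hours

3.46


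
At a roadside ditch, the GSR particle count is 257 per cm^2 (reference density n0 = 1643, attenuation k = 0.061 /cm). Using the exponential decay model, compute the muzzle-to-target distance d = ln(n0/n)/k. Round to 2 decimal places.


GSR distance calculation:
n0/n = 1643 / 257 = 6.392996
ln(n0/n) = 1.855203
d = 1.855203 / 0.061 = 30.41 cm

30.41


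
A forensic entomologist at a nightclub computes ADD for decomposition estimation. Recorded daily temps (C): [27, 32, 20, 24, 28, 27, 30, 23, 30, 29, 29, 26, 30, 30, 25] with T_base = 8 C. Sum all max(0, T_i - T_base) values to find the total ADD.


Computing ADD day by day:
Day 1: max(0, 27 - 8) = 19
Day 2: max(0, 32 - 8) = 24
Day 3: max(0, 20 - 8) = 12
Day 4: max(0, 24 - 8) = 16
Day 5: max(0, 28 - 8) = 20
Day 6: max(0, 27 - 8) = 19
Day 7: max(0, 30 - 8) = 22
Day 8: max(0, 23 - 8) = 15
Day 9: max(0, 30 - 8) = 22
Day 10: max(0, 29 - 8) = 21
Day 11: max(0, 29 - 8) = 21
Day 12: max(0, 26 - 8) = 18
Day 13: max(0, 30 - 8) = 22
Day 14: max(0, 30 - 8) = 22
Day 15: max(0, 25 - 8) = 17
Total ADD = 290

290


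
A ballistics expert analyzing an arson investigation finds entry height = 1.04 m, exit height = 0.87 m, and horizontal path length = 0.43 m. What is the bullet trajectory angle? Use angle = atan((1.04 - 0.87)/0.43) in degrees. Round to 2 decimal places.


Bullet trajectory angle:
Height difference = 1.04 - 0.87 = 0.17 m
angle = atan(0.17 / 0.43)
angle = atan(0.395349)
angle = 21.57 degrees

21.57


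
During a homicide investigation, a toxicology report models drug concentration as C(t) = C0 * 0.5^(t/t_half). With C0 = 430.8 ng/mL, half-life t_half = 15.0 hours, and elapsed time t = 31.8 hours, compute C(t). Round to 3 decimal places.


Drug concentration decay:
Number of half-lives = t / t_half = 31.8 / 15.0 = 2.12
Decay factor = 0.5^2.12 = 0.23004691
C(t) = 430.8 * 0.23004691 = 99.104 ng/mL

99.104


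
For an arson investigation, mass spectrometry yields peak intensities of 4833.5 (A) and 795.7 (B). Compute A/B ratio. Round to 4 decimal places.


Spectral peak ratio:
Peak A = 4833.5 counts
Peak B = 795.7 counts
Ratio = 4833.5 / 795.7 = 6.0745

6.0745
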